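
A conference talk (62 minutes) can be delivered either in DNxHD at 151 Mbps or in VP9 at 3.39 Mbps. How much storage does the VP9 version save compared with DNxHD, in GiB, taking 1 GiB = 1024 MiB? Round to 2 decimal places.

62 min = 3720 s
DNxHD: 151.000 Mbps × 3720 s = 561720.0 Mb = 65.393 GiB.
VP9: 3.390 Mbps × 3720 s = 12610.8 Mb = 1.468 GiB.
Saving: 65.393 − 1.468 = 63.925 GiB.

63.92 GiB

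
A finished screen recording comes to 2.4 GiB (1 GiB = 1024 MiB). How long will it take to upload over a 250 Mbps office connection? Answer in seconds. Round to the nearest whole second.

File: 2.4 GiB = 20615.8 Mb.
At 250 Mbps: 20615.8 / 250 = 82.5 s ≈ 82.5 seconds.

82 seconds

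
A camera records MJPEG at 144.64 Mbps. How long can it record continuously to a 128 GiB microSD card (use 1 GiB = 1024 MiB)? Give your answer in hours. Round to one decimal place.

Capacity: 128 GiB = 1,099,512 Mb.
Recording time: 1,099,512 / 144.640 = 7,602 s ≈ 2.11 hours.

2.1 hours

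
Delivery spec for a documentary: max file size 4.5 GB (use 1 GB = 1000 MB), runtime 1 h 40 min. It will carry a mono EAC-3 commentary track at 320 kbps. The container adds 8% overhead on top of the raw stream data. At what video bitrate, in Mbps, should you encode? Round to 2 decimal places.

Budget: 4.5 GB = 36000.0 Mb.
Stream payload after overhead: 36000.0 / 1.08 = 33333.3 Mb.
1 h 40 min = 100 min = 6000 s
Total bitrate budget: 33333.3 Mb / 6000 s = 5.556 Mbps.
Audio: 320 kbps = 0.320 Mbps.
Video: 5.556 − 0.320 = 5.236 Mbps.

5.24 Mbps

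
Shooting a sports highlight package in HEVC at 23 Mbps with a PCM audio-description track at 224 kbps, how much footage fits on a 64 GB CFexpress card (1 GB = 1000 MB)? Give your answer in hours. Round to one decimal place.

Audio: 224 kbps = 0.224 Mbps.
Total bitrate: 23 + 0.224 = 23.224 Mbps.
Capacity: 64 GB = 512,000 Mb.
Recording time: 512,000 / 23.224 = 22,046 s ≈ 6.12 hours.

6.1 hours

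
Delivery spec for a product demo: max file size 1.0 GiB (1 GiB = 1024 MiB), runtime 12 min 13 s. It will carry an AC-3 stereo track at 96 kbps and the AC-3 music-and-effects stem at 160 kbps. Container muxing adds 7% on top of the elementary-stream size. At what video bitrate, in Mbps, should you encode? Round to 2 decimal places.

Budget: 1.0 GiB = 8589.9 Mb.
Stream payload after overhead: 8589.9 / 1.07 = 8028.0 Mb.
12 min 13 s = 733 s
Total bitrate budget: 8028.0 Mb / 733 s = 10.952 Mbps.
Audio total: 96 + 160 = 256 kbps = 0.256 Mbps.
Video: 10.952 − 0.256 = 10.696 Mbps.

10.70 Mbps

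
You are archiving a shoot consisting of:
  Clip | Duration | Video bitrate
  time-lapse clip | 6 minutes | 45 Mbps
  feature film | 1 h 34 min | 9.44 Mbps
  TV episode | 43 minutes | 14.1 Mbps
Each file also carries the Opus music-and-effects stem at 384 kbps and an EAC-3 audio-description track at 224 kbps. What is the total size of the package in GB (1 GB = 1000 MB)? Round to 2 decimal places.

13.88 GB

Audio total: 384 + 224 = 608 kbps = 0.608 Mbps.
time-lapse clip: 45.608 Mbps × 360 s = 16418.9 Mb
feature film: 10.048 Mbps × 5640 s = 56670.7 Mb
TV episode: 14.708 Mbps × 2580 s = 37946.6 Mb
Total: 111036.2 Mb = 13879.5 MB.
= 13.88 GB.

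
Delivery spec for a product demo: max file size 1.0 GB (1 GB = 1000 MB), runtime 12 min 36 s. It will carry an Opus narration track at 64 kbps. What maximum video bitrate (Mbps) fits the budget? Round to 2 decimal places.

Budget: 1.0 GB = 8000.0 Mb.
12 min 36 s = 756 s
Total bitrate budget: 8000.0 Mb / 756 s = 10.582 Mbps.
Audio: 64 kbps = 0.064 Mbps.
Video: 10.582 − 0.064 = 10.518 Mbps.

10.52 Mbps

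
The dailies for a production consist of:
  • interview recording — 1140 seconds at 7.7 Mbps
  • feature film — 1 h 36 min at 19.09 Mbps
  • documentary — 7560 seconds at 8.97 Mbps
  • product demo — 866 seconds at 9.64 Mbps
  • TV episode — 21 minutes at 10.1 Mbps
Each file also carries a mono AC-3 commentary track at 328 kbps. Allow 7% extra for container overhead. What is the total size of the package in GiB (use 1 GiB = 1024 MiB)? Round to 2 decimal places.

26.54 GiB

Audio: 328 kbps = 0.328 Mbps.
interview recording: 8.028 Mbps × 1140 s × 1.07 = 9792.6 Mb
feature film: 19.418 Mbps × 5760 s × 1.07 = 119677.0 Mb
documentary: 9.298 Mbps × 7560 s × 1.07 = 75213.4 Mb
product demo: 9.968 Mbps × 866 s × 1.07 = 9236.5 Mb
TV episode: 10.428 Mbps × 1260 s × 1.07 = 14059.0 Mb
Total: 227978.5 Mb = 28497.3 MB.
= 26.54 GiB.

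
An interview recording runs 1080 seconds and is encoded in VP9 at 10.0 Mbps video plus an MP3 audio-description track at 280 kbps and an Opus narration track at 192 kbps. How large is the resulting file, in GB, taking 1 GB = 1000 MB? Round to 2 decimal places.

1.41 GB

Audio total: 280 + 192 = 472 kbps = 0.472 Mbps.
Total bitrate: 10.0 + 0.472 = 10.472 Mbps.
Stream data: 10.472 Mbps × 1080 s = 11309.8 Mb.
11,310 Mb ÷ 8 = 1,414 MB → 1.414 GB.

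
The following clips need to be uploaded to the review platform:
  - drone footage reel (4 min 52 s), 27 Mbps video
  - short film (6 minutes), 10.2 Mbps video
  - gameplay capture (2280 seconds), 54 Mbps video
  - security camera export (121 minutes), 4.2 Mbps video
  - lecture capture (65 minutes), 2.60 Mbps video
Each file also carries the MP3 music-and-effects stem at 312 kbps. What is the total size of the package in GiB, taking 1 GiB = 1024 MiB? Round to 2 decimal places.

20.92 GiB

Audio: 312 kbps = 0.312 Mbps.
drone footage reel: 27.312 Mbps × 292 s = 7975.1 Mb
short film: 10.512 Mbps × 360 s = 3784.3 Mb
gameplay capture: 54.312 Mbps × 2280 s = 123831.4 Mb
security camera export: 4.512 Mbps × 7260 s = 32757.1 Mb
lecture capture: 2.912 Mbps × 3900 s = 11356.8 Mb
Total: 179704.7 Mb = 22463.1 MB.
= 20.92 GiB.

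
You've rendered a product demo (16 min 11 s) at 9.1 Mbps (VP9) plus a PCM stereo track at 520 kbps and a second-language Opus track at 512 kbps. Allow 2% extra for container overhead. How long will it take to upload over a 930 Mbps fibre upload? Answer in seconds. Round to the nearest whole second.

16 min 11 s = 971 s
Audio total: 520 + 512 = 1032 kbps = 1.032 Mbps.
Total bitrate: 10.132 Mbps.
File: 10.132 Mbps × 971 s = 9838.2 Mb.
With 2% container overhead: ×1.02. → 10034.9 Mb.
At 930 Mbps: 10034.9 / 930 = 10.8 s ≈ 10.8 seconds.

11 seconds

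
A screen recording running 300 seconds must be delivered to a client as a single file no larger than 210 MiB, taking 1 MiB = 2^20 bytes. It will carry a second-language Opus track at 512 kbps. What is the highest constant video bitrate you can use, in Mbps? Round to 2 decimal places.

5.36 Mbps

Budget: 210 MiB = 1761.6 Mb.
Total bitrate budget: 1761.6 Mb / 300 s = 5.872 Mbps.
Audio: 512 kbps = 0.512 Mbps.
Video: 5.872 − 0.512 = 5.360 Mbps.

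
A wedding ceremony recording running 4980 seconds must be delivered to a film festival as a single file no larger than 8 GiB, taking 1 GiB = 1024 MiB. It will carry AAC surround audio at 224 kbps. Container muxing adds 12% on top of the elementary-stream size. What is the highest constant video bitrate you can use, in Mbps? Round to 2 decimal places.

12.10 Mbps

Budget: 8 GiB = 68719.5 Mb.
Stream payload after overhead: 68719.5 / 1.12 = 61356.7 Mb.
Total bitrate budget: 61356.7 Mb / 4980 s = 12.321 Mbps.
Audio: 224 kbps = 0.224 Mbps.
Video: 12.321 − 0.224 = 12.097 Mbps.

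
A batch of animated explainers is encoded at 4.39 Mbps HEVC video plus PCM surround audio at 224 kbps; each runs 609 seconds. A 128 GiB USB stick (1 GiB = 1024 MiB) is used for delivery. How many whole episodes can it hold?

Audio: 224 kbps = 0.224 Mbps.
Total bitrate: 4.614 Mbps.
Per item: 4.614 Mbps × 609 s = 2,810 Mb = 351.2 MB.
Capacity: 128 GiB = 1,099,512 Mb; 391.30 items → 391 complete.

391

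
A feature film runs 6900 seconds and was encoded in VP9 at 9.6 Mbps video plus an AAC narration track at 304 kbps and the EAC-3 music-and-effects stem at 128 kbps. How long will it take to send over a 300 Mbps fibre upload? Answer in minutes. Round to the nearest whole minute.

4 minutes

Audio total: 304 + 128 = 432 kbps = 0.432 Mbps.
Total bitrate: 10.032 Mbps.
File: 10.032 Mbps × 6900 s = 69220.8 Mb.
At 300 Mbps: 69220.8 / 300 = 230.7 s ≈ 3.85 minutes.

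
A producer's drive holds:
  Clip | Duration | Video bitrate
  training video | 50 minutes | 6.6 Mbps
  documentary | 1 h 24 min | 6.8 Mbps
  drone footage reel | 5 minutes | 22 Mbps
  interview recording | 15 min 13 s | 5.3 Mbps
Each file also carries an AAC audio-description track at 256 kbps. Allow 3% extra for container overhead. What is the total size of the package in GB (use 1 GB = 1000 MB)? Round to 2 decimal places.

Audio: 256 kbps = 0.256 Mbps.
training video: 6.856 Mbps × 3000 s × 1.03 = 21185.0 Mb
documentary: 7.056 Mbps × 5040 s × 1.03 = 36629.1 Mb
drone footage reel: 22.256 Mbps × 300 s × 1.03 = 6877.1 Mb
interview recording: 5.556 Mbps × 913 s × 1.03 = 5224.8 Mb
Total: 69916.1 Mb = 8739.5 MB.
= 8.740 GB.

8.74 GB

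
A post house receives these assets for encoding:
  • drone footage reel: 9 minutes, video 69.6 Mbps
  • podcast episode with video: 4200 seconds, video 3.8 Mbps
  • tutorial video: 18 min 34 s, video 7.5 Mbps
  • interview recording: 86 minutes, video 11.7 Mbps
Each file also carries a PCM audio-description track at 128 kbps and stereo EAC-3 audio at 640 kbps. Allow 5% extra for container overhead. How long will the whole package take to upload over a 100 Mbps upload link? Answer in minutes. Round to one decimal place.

22.9 minutes

Audio total: 128 + 640 = 768 kbps = 0.768 Mbps.
drone footage reel: 70.368 Mbps × 540 s × 1.05 = 39898.7 Mb
podcast episode with video: 4.568 Mbps × 4200 s × 1.05 = 20144.9 Mb
tutorial video: 8.268 Mbps × 1114 s × 1.05 = 9671.1 Mb
interview recording: 12.468 Mbps × 5160 s × 1.05 = 67551.6 Mb
Total: 137266.2 Mb = 17158.3 MB.
At 100 Mbps: 137266.2 / 100 = 1373 s ≈ 22.9 minutes.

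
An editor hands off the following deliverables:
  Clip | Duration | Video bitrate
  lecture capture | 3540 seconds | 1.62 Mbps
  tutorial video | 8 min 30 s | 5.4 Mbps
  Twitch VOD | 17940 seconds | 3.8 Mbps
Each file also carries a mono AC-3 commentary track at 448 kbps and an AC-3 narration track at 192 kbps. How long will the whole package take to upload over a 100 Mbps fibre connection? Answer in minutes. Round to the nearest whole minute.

Audio total: 448 + 192 = 640 kbps = 0.640 Mbps.
lecture capture: 2.260 Mbps × 3540 s = 8000.4 Mb
tutorial video: 6.040 Mbps × 510 s = 3080.4 Mb
Twitch VOD: 4.440 Mbps × 17940 s = 79653.6 Mb
Total: 90734.4 Mb = 11341.8 MB.
At 100 Mbps: 90734.4 / 100 = 907 s ≈ 15.1 minutes.

15 minutes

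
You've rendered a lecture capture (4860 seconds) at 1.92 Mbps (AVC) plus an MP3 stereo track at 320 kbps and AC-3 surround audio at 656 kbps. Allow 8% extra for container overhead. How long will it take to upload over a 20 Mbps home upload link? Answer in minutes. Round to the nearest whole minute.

13 minutes

Audio total: 320 + 656 = 976 kbps = 0.976 Mbps.
Total bitrate: 2.896 Mbps.
File: 2.896 Mbps × 4860 s = 14074.6 Mb.
With 8% container overhead: ×1.08. → 15200.5 Mb.
At 20 Mbps: 15200.5 / 20 = 760.0 s ≈ 12.7 minutes.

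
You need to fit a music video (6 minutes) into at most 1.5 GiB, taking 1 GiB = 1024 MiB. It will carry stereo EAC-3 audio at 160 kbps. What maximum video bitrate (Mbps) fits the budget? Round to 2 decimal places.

Budget: 1.5 GiB = 12884.9 Mb.
6 min = 360 s
Total bitrate budget: 12884.9 Mb / 360 s = 35.791 Mbps.
Audio: 160 kbps = 0.160 Mbps.
Video: 35.791 − 0.160 = 35.631 Mbps.

35.63 Mbps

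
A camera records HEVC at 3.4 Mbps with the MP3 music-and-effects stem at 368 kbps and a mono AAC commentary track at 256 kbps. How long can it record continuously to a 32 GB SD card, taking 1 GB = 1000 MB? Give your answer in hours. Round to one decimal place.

Audio total: 368 + 256 = 624 kbps = 0.624 Mbps.
Total bitrate: 3.4 + 0.624 = 4.024 Mbps.
Capacity: 32 GB = 256,000 Mb.
Recording time: 256,000 / 4.024 = 63,618 s ≈ 17.7 hours.

17.7 hours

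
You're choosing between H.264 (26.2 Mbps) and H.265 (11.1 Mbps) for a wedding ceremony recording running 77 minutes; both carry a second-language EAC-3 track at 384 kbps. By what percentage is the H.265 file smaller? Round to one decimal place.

56.8%

77 min = 4620 s
Audio: 384 kbps = 0.384 Mbps.
H.264: 26.584 Mbps × 4620 s = 122818.1 Mb = 15.352 GB.
H.265: 11.484 Mbps × 4620 s = 53056.1 Mb = 6.632 GB.
Reduction: (1 − 6.632/15.352) × 100 = 56.80%.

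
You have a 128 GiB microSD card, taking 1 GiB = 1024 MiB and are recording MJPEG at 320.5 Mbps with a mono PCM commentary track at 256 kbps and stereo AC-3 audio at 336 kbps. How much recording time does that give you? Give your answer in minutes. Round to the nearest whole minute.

57 minutes

Audio total: 256 + 336 = 592 kbps = 0.592 Mbps.
Total bitrate: 320.5 + 0.592 = 321.092 Mbps.
Capacity: 128 GiB = 1,099,512 Mb.
Recording time: 1,099,512 / 321.092 = 3,424 s ≈ 57.1 minutes.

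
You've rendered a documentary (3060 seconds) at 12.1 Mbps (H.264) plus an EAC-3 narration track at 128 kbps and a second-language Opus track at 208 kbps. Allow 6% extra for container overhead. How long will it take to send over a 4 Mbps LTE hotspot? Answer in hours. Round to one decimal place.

2.8 hours

Audio total: 128 + 208 = 336 kbps = 0.336 Mbps.
Total bitrate: 12.436 Mbps.
File: 12.436 Mbps × 3060 s = 38054.2 Mb.
With 6% container overhead: ×1.06. → 40337.4 Mb.
At 4 Mbps: 40337.4 / 4 = 10084.4 s ≈ 2.8 hours.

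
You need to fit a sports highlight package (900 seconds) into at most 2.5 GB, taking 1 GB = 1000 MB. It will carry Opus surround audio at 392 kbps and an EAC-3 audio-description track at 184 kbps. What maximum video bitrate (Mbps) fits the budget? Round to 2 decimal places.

21.65 Mbps

Budget: 2.5 GB = 20000.0 Mb.
Total bitrate budget: 20000.0 Mb / 900 s = 22.222 Mbps.
Audio total: 392 + 184 = 576 kbps = 0.576 Mbps.
Video: 22.222 − 0.576 = 21.646 Mbps.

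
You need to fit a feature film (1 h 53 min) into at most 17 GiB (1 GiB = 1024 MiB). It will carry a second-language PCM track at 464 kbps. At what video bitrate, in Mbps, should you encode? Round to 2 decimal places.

Budget: 17 GiB = 146028.9 Mb.
1 h 53 min = 113 min = 6780 s
Total bitrate budget: 146028.9 Mb / 6780 s = 21.538 Mbps.
Audio: 464 kbps = 0.464 Mbps.
Video: 21.538 − 0.464 = 21.074 Mbps.

21.07 Mbps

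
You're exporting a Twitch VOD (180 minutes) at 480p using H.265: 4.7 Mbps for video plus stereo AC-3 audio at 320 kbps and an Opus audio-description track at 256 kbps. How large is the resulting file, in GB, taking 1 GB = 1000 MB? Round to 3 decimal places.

7.123 GB

180 min = 10800 s
Audio total: 320 + 256 = 576 kbps = 0.576 Mbps.
Total bitrate: 4.7 + 0.576 = 5.276 Mbps.
Stream data: 5.276 Mbps × 10800 s = 56980.8 Mb.
56,981 Mb ÷ 8 = 7,123 MB → 7.123 GB.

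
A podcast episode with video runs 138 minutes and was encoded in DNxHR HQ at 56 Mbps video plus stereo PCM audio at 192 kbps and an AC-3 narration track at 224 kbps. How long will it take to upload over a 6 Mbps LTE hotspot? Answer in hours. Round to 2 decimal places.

138 min = 8280 s
Audio total: 192 + 224 = 416 kbps = 0.416 Mbps.
Total bitrate: 56.416 Mbps.
File: 56.416 Mbps × 8280 s = 467124.5 Mb.
At 6 Mbps: 467124.5 / 6 = 77854.1 s ≈ 21.6 hours.

21.63 hours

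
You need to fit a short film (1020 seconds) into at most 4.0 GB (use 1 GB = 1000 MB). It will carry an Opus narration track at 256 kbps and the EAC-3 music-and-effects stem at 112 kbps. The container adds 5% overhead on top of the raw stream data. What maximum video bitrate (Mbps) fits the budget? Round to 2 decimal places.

Budget: 4.0 GB = 32000.0 Mb.
Stream payload after overhead: 32000.0 / 1.05 = 30476.2 Mb.
Total bitrate budget: 30476.2 Mb / 1020 s = 29.879 Mbps.
Audio total: 256 + 112 = 368 kbps = 0.368 Mbps.
Video: 29.879 − 0.368 = 29.511 Mbps.

29.51 Mbps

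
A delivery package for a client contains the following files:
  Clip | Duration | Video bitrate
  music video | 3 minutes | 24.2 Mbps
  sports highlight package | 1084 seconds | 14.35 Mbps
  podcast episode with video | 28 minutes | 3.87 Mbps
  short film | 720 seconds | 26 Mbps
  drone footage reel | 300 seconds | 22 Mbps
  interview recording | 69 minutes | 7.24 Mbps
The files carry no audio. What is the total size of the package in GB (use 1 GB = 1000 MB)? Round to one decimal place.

10.2 GB

music video: 24.200 Mbps × 180 s = 4356.0 Mb
sports highlight package: 14.350 Mbps × 1084 s = 15555.4 Mb
podcast episode with video: 3.870 Mbps × 1680 s = 6501.6 Mb
short film: 26.000 Mbps × 720 s = 18720.0 Mb
drone footage reel: 22.000 Mbps × 300 s = 6600.0 Mb
interview recording: 7.240 Mbps × 4140 s = 29973.6 Mb
Total: 81706.6 Mb = 10213.3 MB.
= 10.21 GB.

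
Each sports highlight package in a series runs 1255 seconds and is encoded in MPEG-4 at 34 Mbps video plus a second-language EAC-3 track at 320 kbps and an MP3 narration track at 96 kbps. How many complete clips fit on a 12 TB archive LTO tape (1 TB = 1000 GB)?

Audio total: 320 + 96 = 416 kbps = 0.416 Mbps.
Total bitrate: 34.416 Mbps.
Per item: 34.416 Mbps × 1255 s = 43,192 Mb = 5,399 MB.
Capacity: 12 TB = 96,000,000 Mb; 2222.63 items → 2222 complete.

2222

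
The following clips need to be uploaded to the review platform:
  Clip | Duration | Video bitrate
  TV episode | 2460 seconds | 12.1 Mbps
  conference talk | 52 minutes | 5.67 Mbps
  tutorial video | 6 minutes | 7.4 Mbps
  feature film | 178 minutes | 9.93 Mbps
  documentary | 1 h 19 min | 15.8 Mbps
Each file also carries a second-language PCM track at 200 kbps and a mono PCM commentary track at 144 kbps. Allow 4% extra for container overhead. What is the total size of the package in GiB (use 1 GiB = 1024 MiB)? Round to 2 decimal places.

Audio total: 200 + 144 = 344 kbps = 0.344 Mbps.
TV episode: 12.444 Mbps × 2460 s × 1.04 = 31836.7 Mb
conference talk: 6.014 Mbps × 3120 s × 1.04 = 19514.2 Mb
tutorial video: 7.744 Mbps × 360 s × 1.04 = 2899.4 Mb
feature film: 10.274 Mbps × 10680 s × 1.04 = 114115.4 Mb
documentary: 16.144 Mbps × 4740 s × 1.04 = 79583.5 Mb
Total: 247949.1 Mb = 30993.6 MB.
= 28.87 GiB.

28.87 GiB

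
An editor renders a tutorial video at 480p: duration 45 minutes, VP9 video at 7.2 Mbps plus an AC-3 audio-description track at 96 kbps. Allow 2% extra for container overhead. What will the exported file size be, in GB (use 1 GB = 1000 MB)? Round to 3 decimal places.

45 min = 2700 s
Audio: 96 kbps = 0.096 Mbps.
Total bitrate: 7.2 + 0.096 = 7.296 Mbps.
Stream data: 7.296 Mbps × 2700 s = 19699.2 Mb.
With 2% container overhead: ×1.02.
20,093 Mb ÷ 8 = 2,512 MB → 2.512 GB.

2.512 GB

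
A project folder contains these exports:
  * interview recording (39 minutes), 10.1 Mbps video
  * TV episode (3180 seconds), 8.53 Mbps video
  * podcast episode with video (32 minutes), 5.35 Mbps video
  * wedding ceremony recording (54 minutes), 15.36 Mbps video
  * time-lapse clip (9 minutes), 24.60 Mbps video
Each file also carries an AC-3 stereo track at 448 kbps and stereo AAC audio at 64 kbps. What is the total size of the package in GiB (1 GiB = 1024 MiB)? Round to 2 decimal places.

15.11 GiB

Audio total: 448 + 64 = 512 kbps = 0.512 Mbps.
interview recording: 10.612 Mbps × 2340 s = 24832.1 Mb
TV episode: 9.042 Mbps × 3180 s = 28753.6 Mb
podcast episode with video: 5.862 Mbps × 1920 s = 11255.0 Mb
wedding ceremony recording: 15.872 Mbps × 3240 s = 51425.3 Mb
time-lapse clip: 25.112 Mbps × 540 s = 13560.5 Mb
Total: 129826.4 Mb = 16228.3 MB.
= 15.11 GiB.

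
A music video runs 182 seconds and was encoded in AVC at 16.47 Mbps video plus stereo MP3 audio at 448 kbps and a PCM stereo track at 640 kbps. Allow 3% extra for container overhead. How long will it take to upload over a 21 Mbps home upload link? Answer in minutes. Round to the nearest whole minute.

3 minutes

Audio total: 448 + 640 = 1088 kbps = 1.088 Mbps.
Total bitrate: 17.558 Mbps.
File: 17.558 Mbps × 182 s = 3195.6 Mb.
With 3% container overhead: ×1.03. → 3291.4 Mb.
At 21 Mbps: 3291.4 / 21 = 156.7 s ≈ 2.61 minutes.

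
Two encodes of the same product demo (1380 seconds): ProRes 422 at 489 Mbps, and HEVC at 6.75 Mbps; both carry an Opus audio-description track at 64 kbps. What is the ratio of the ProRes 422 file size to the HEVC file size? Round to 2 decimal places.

Audio: 64 kbps = 0.064 Mbps.
ProRes 422: 489.064 Mbps × 1380 s = 674908.3 Mb = 84.364 GB.
HEVC: 6.814 Mbps × 1380 s = 9403.3 Mb = 1.175 GB.
Ratio: 84.364 / 1.175 = 71.773.

71.77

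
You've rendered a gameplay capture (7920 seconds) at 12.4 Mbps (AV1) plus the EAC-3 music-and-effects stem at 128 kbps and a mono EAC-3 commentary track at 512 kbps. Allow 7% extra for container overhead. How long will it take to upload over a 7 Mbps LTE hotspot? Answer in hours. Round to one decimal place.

4.4 hours

Audio total: 128 + 512 = 640 kbps = 0.640 Mbps.
Total bitrate: 13.040 Mbps.
File: 13.040 Mbps × 7920 s = 103276.8 Mb.
With 7% container overhead: ×1.07. → 110506.2 Mb.
At 7 Mbps: 110506.2 / 7 = 15786.6 s ≈ 4.39 hours.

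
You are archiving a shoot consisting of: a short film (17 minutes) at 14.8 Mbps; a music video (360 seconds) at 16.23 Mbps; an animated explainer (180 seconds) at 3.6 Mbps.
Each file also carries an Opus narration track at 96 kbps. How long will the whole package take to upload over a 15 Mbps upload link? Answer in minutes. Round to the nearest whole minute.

24 minutes

Audio: 96 kbps = 0.096 Mbps.
short film: 14.896 Mbps × 1020 s = 15193.9 Mb
music video: 16.326 Mbps × 360 s = 5877.4 Mb
animated explainer: 3.696 Mbps × 180 s = 665.3 Mb
Total: 21736.6 Mb = 2717.1 MB.
At 15 Mbps: 21736.6 / 15 = 1449 s ≈ 24.2 minutes.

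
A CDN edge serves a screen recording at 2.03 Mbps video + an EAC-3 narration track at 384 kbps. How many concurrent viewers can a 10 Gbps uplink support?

4142

Audio: 384 kbps = 0.384 Mbps.
Per-viewer media rate: 2.414 Mbps.
10 Gbps = 10,000 Mbps; 10,000 / 2.414 = 4142.50 → 4142 viewers.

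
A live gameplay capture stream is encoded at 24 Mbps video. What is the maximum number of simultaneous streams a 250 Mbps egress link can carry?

250 Mbps = 250.0 Mbps; 250.0 / 24.000 = 10.42 → 10 viewers.

10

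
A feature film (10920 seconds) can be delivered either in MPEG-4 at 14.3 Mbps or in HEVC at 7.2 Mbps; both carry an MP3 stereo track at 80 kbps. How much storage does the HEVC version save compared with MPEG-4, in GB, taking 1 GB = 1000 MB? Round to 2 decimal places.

9.69 GB

Audio: 80 kbps = 0.080 Mbps.
MPEG-4: 14.380 Mbps × 10920 s = 157029.6 Mb = 19.629 GB.
HEVC: 7.280 Mbps × 10920 s = 79497.6 Mb = 9.937 GB.
Saving: 19.629 − 9.937 = 9.691 GB.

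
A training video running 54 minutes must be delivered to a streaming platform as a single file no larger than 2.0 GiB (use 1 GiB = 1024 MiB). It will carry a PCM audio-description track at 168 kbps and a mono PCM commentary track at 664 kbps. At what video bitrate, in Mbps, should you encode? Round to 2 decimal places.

4.47 Mbps

Budget: 2.0 GiB = 17179.9 Mb.
54 min = 3240 s
Total bitrate budget: 17179.9 Mb / 3240 s = 5.302 Mbps.
Audio total: 168 + 664 = 832 kbps = 0.832 Mbps.
Video: 5.302 − 0.832 = 4.470 Mbps.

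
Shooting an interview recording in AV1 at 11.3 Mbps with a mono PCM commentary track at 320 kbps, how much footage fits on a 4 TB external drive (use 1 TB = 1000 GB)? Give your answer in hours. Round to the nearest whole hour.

765 hours

Audio: 320 kbps = 0.320 Mbps.
Total bitrate: 11.3 + 0.320 = 11.620 Mbps.
Capacity: 4 TB = 32,000,000 Mb.
Recording time: 32,000,000 / 11.620 = 2,753,873 s ≈ 765 hours.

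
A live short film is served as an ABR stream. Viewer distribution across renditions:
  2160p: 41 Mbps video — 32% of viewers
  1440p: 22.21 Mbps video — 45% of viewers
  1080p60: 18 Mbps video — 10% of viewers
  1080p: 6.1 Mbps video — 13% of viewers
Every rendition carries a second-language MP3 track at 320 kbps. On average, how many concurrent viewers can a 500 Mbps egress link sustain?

19

Audio: 320 kbps = 0.320 Mbps.
Average per-viewer bitrate: 0.32×41.320 + 0.45×22.530 + 0.10×18.320 + 0.13×6.420 = 26.027 Mbps.
500 Mbps = 500.0 Mbps; 500.0 / 26.027 = 19.21 → 19.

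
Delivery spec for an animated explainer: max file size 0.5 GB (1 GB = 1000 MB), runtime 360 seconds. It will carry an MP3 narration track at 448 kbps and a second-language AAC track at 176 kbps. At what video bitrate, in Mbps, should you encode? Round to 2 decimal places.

10.49 Mbps

Budget: 0.5 GB = 4000.0 Mb.
Total bitrate budget: 4000.0 Mb / 360 s = 11.111 Mbps.
Audio total: 448 + 176 = 624 kbps = 0.624 Mbps.
Video: 11.111 − 0.624 = 10.487 Mbps.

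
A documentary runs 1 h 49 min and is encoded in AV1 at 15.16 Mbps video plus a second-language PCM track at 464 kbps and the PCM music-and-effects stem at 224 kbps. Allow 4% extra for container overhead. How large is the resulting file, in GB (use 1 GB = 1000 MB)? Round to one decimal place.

1 h 49 min = 109 min = 6540 s
Audio total: 464 + 224 = 688 kbps = 0.688 Mbps.
Total bitrate: 15.16 + 0.688 = 15.848 Mbps.
Stream data: 15.848 Mbps × 6540 s = 103645.9 Mb.
With 4% container overhead: ×1.04.
107,792 Mb ÷ 8 = 13,474 MB → 13.47 GB.

13.5 GB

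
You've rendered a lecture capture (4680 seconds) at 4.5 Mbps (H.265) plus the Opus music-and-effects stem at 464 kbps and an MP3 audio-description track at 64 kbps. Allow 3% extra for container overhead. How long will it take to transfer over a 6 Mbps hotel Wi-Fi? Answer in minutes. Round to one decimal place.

67.3 minutes

Audio total: 464 + 64 = 528 kbps = 0.528 Mbps.
Total bitrate: 5.028 Mbps.
File: 5.028 Mbps × 4680 s = 23531.0 Mb.
With 3% container overhead: ×1.03. → 24237.0 Mb.
At 6 Mbps: 24237.0 / 6 = 4039.5 s ≈ 67.3 minutes.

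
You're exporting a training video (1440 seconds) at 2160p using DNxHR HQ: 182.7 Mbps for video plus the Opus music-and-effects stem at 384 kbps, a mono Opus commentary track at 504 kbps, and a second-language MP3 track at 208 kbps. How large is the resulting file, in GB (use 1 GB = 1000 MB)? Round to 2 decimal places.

33.08 GB

Audio total: 384 + 504 + 208 = 1096 kbps = 1.096 Mbps.
Total bitrate: 182.7 + 1.096 = 183.796 Mbps.
Stream data: 183.796 Mbps × 1440 s = 264666.2 Mb.
264,666 Mb ÷ 8 = 33,083 MB → 33.08 GB.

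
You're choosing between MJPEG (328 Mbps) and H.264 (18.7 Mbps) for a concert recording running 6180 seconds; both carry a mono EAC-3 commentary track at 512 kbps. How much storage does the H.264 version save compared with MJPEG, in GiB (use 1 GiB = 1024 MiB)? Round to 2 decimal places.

Audio: 512 kbps = 0.512 Mbps.
MJPEG: 328.512 Mbps × 6180 s = 2030204.2 Mb = 236.347 GiB.
H.264: 19.212 Mbps × 6180 s = 118730.2 Mb = 13.822 GiB.
Saving: 236.347 − 13.822 = 222.525 GiB.

222.52 GiB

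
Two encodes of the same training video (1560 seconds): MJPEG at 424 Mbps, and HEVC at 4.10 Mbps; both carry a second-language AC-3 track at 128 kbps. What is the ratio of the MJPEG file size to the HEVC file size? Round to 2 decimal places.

100.31

Audio: 128 kbps = 0.128 Mbps.
MJPEG: 424.128 Mbps × 1560 s = 661639.7 Mb = 77.025 GiB.
HEVC: 4.228 Mbps × 1560 s = 6595.7 Mb = 0.768 GiB.
Ratio: 77.025 / 0.768 = 100.314.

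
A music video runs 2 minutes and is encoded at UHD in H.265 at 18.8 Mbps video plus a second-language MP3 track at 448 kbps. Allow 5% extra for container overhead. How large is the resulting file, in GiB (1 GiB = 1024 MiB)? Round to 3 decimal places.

0.282 GiB

2 min = 120 s
Audio: 448 kbps = 0.448 Mbps.
Total bitrate: 18.8 + 0.448 = 19.248 Mbps.
Stream data: 19.248 Mbps × 120 s = 2309.8 Mb.
With 5% container overhead: ×1.05.
2,425 Mb = 303,156,000 bytes ÷ 1,073,741,824 = 0.2823 GiB.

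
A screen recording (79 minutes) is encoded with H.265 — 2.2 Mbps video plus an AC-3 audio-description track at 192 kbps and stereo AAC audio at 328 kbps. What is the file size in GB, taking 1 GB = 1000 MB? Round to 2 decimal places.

79 min = 4740 s
Audio total: 192 + 328 = 520 kbps = 0.520 Mbps.
Total bitrate: 2.2 + 0.520 = 2.720 Mbps.
Stream data: 2.720 Mbps × 4740 s = 12892.8 Mb.
12,893 Mb ÷ 8 = 1,612 MB → 1.612 GB.

1.61 GB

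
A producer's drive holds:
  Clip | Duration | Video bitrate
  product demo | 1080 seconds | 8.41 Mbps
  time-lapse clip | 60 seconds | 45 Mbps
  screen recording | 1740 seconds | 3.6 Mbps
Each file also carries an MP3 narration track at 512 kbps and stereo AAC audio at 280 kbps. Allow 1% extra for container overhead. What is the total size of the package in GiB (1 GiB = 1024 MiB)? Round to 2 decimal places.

2.39 GiB

Audio total: 512 + 280 = 792 kbps = 0.792 Mbps.
product demo: 9.202 Mbps × 1080 s × 1.01 = 10037.5 Mb
time-lapse clip: 45.792 Mbps × 60 s × 1.01 = 2775.0 Mb
screen recording: 4.392 Mbps × 1740 s × 1.01 = 7718.5 Mb
Total: 20531.0 Mb = 2566.4 MB.
= 2.390 GiB.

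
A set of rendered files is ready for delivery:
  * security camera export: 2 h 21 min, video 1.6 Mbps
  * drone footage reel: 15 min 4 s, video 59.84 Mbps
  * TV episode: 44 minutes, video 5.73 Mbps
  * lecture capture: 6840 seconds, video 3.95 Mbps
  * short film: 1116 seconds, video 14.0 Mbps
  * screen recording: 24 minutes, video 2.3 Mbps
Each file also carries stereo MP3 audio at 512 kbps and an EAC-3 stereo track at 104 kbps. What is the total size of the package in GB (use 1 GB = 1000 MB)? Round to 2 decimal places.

Audio total: 512 + 104 = 616 kbps = 0.616 Mbps.
security camera export: 2.216 Mbps × 8460 s = 18747.4 Mb
drone footage reel: 60.456 Mbps × 904 s = 54652.2 Mb
TV episode: 6.346 Mbps × 2640 s = 16753.4 Mb
lecture capture: 4.566 Mbps × 6840 s = 31231.4 Mb
short film: 14.616 Mbps × 1116 s = 16311.5 Mb
screen recording: 2.916 Mbps × 1440 s = 4199.0 Mb
Total: 141895.0 Mb = 17736.9 MB.
= 17.74 GB.

17.74 GB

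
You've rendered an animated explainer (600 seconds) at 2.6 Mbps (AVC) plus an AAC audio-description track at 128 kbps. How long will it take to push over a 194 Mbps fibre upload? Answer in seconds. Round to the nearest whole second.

8 seconds

Audio: 128 kbps = 0.128 Mbps.
Total bitrate: 2.728 Mbps.
File: 2.728 Mbps × 600 s = 1636.8 Mb.
At 194 Mbps: 1636.8 / 194 = 8.4 s ≈ 8.44 seconds.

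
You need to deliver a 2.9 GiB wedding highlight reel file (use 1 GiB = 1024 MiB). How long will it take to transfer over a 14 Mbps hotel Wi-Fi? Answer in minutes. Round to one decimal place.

File: 2.9 GiB = 24910.8 Mb.
At 14 Mbps: 24910.8 / 14 = 1779.3 s ≈ 29.7 minutes.

29.7 minutes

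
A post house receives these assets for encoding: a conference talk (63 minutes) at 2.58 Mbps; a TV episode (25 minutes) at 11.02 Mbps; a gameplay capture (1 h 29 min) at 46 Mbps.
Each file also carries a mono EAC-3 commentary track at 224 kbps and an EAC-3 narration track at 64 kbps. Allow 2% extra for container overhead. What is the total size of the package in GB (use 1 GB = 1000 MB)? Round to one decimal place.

35.1 GB

Audio total: 224 + 64 = 288 kbps = 0.288 Mbps.
conference talk: 2.868 Mbps × 3780 s × 1.02 = 11057.9 Mb
TV episode: 11.308 Mbps × 1500 s × 1.02 = 17301.2 Mb
gameplay capture: 46.288 Mbps × 5340 s × 1.02 = 252121.5 Mb
Total: 280480.6 Mb = 35060.1 MB.
= 35.06 GB.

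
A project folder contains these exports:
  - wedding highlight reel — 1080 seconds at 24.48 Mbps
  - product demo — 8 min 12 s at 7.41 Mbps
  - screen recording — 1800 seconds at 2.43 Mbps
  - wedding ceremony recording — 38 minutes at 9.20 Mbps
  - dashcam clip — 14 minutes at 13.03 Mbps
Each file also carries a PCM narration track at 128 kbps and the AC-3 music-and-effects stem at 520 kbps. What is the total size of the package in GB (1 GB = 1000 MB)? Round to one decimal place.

8.8 GB

Audio total: 128 + 520 = 648 kbps = 0.648 Mbps.
wedding highlight reel: 25.128 Mbps × 1080 s = 27138.2 Mb
product demo: 8.058 Mbps × 492 s = 3964.5 Mb
screen recording: 3.078 Mbps × 1800 s = 5540.4 Mb
wedding ceremony recording: 9.848 Mbps × 2280 s = 22453.4 Mb
dashcam clip: 13.678 Mbps × 840 s = 11489.5 Mb
Total: 70586.1 Mb = 8823.3 MB.
= 8.823 GB.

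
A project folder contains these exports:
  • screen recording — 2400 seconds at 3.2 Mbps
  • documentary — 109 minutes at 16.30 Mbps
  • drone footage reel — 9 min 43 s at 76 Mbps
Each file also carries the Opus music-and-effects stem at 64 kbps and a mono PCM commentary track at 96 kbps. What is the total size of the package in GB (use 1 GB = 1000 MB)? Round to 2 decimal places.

20.01 GB

Audio total: 64 + 96 = 160 kbps = 0.160 Mbps.
screen recording: 3.360 Mbps × 2400 s = 8064.0 Mb
documentary: 16.460 Mbps × 6540 s = 107648.4 Mb
drone footage reel: 76.160 Mbps × 583 s = 44401.3 Mb
Total: 160113.7 Mb = 20014.2 MB.
= 20.01 GB.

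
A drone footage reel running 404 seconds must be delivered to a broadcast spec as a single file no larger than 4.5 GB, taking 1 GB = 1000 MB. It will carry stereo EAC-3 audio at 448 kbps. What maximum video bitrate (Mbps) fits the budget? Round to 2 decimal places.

Budget: 4.5 GB = 36000.0 Mb.
Total bitrate budget: 36000.0 Mb / 404 s = 89.109 Mbps.
Audio: 448 kbps = 0.448 Mbps.
Video: 89.109 − 0.448 = 88.661 Mbps.

88.66 Mbps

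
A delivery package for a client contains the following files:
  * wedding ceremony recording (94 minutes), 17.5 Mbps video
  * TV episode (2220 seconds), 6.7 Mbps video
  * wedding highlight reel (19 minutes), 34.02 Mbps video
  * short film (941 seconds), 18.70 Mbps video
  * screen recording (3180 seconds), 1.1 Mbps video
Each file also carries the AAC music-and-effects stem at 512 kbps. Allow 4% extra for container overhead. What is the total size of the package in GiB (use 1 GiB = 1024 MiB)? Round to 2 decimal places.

Audio: 512 kbps = 0.512 Mbps.
wedding ceremony recording: 18.012 Mbps × 5640 s × 1.04 = 105651.2 Mb
TV episode: 7.212 Mbps × 2220 s × 1.04 = 16651.1 Mb
wedding highlight reel: 34.532 Mbps × 1140 s × 1.04 = 40941.1 Mb
short film: 19.212 Mbps × 941 s × 1.04 = 18801.6 Mb
screen recording: 1.612 Mbps × 3180 s × 1.04 = 5331.2 Mb
Total: 187376.2 Mb = 23422.0 MB.
= 21.81 GiB.

21.81 GiB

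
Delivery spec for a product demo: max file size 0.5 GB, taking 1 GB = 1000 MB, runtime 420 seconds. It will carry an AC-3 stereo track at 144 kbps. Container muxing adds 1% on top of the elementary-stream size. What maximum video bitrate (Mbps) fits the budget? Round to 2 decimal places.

Budget: 0.5 GB = 4000.0 Mb.
Stream payload after overhead: 4000.0 / 1.01 = 3960.4 Mb.
Total bitrate budget: 3960.4 Mb / 420 s = 9.430 Mbps.
Audio: 144 kbps = 0.144 Mbps.
Video: 9.430 − 0.144 = 9.286 Mbps.

9.29 Mbps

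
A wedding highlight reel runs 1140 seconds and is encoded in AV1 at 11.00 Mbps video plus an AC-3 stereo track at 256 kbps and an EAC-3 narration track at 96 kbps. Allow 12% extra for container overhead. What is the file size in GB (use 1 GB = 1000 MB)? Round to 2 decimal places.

1.81 GB

Audio total: 256 + 96 = 352 kbps = 0.352 Mbps.
Total bitrate: 11.00 + 0.352 = 11.352 Mbps.
Stream data: 11.352 Mbps × 1140 s = 12941.3 Mb.
With 12% container overhead: ×1.12.
14,494 Mb ÷ 8 = 1,812 MB → 1.812 GB.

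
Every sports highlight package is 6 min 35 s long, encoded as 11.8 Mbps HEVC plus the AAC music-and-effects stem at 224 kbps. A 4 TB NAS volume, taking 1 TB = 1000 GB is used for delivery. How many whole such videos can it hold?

6737

6 min 35 s = 395 s
Audio: 224 kbps = 0.224 Mbps.
Total bitrate: 12.024 Mbps.
Per item: 12.024 Mbps × 395 s = 4,749 Mb = 593.7 MB.
Capacity: 4 TB = 32,000,000 Mb; 6737.58 items → 6737 complete.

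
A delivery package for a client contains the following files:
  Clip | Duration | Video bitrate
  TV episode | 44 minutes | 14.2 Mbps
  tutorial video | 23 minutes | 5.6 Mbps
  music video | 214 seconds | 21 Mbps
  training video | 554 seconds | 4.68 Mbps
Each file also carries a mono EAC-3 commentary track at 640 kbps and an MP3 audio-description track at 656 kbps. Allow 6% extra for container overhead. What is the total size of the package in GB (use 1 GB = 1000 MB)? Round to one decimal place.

Audio total: 640 + 656 = 1296 kbps = 1.296 Mbps.
TV episode: 15.496 Mbps × 2640 s × 1.06 = 43364.0 Mb
tutorial video: 6.896 Mbps × 1380 s × 1.06 = 10087.5 Mb
music video: 22.296 Mbps × 214 s × 1.06 = 5057.6 Mb
training video: 5.976 Mbps × 554 s × 1.06 = 3509.3 Mb
Total: 62018.4 Mb = 7752.3 MB.
= 7.752 GB.

7.8 GB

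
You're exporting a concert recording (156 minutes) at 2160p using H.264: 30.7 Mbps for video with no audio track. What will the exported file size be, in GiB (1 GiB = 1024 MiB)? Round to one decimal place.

156 min = 9360 s
Total bitrate: 30.7 Mbps.
Stream data: 30.700 Mbps × 9360 s = 287352.0 Mb.
287,352 Mb = 35,919,000,000 bytes ÷ 1,073,741,824 = 33.45 GiB.

33.5 GiB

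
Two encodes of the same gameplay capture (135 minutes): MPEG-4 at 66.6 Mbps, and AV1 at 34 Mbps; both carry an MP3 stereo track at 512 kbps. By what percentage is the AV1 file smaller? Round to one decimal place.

48.6%

135 min = 8100 s
Audio: 512 kbps = 0.512 Mbps.
MPEG-4: 67.112 Mbps × 8100 s = 543607.2 Mb = 67.951 GB.
AV1: 34.512 Mbps × 8100 s = 279547.2 Mb = 34.943 GB.
Reduction: (1 − 34.943/67.951) × 100 = 48.58%.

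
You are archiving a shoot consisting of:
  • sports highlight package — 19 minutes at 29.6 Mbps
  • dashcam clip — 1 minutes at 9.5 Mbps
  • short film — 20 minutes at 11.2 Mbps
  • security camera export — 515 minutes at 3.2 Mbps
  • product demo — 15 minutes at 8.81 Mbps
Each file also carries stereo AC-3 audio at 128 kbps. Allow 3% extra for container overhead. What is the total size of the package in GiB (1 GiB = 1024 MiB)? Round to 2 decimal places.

Audio: 128 kbps = 0.128 Mbps.
sports highlight package: 29.728 Mbps × 1140 s × 1.03 = 34906.6 Mb
dashcam clip: 9.628 Mbps × 60 s × 1.03 = 595.0 Mb
short film: 11.328 Mbps × 1200 s × 1.03 = 14001.4 Mb
security camera export: 3.328 Mbps × 30900 s × 1.03 = 105920.3 Mb
product demo: 8.938 Mbps × 900 s × 1.03 = 8285.5 Mb
Total: 163708.8 Mb = 20463.6 MB.
= 19.06 GiB.

19.06 GiB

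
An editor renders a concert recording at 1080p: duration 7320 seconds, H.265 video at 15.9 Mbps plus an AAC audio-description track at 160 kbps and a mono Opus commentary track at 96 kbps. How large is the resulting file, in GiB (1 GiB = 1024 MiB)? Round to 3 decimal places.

13.767 GiB

Audio total: 160 + 96 = 256 kbps = 0.256 Mbps.
Total bitrate: 15.9 + 0.256 = 16.156 Mbps.
Stream data: 16.156 Mbps × 7320 s = 118261.9 Mb.
118,262 Mb = 14,782,740,000 bytes ÷ 1,073,741,824 = 13.77 GiB.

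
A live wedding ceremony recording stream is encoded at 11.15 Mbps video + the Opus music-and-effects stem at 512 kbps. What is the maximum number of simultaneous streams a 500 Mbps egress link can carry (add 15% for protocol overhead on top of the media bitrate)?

Audio: 512 kbps = 0.512 Mbps.
Per-viewer media rate: 11.662 Mbps.
On the wire with 15% overhead: 13.411 Mbps.
500 Mbps = 500.0 Mbps; 500.0 / 13.411 = 37.28 → 37 viewers.

37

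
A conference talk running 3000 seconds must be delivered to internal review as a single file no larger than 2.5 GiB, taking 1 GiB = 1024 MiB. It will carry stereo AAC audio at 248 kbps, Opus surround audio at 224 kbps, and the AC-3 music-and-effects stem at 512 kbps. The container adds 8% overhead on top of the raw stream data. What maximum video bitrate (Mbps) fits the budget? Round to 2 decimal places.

5.64 Mbps

Budget: 2.5 GiB = 21474.8 Mb.
Stream payload after overhead: 21474.8 / 1.08 = 19884.1 Mb.
Total bitrate budget: 19884.1 Mb / 3000 s = 6.628 Mbps.
Audio total: 248 + 224 + 512 = 984 kbps = 0.984 Mbps.
Video: 6.628 − 0.984 = 5.644 Mbps.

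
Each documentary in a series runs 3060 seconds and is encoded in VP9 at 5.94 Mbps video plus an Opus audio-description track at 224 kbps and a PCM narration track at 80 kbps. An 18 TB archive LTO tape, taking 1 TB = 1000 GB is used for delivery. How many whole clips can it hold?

7536

Audio total: 224 + 80 = 304 kbps = 0.304 Mbps.
Total bitrate: 6.244 Mbps.
Per item: 6.244 Mbps × 3060 s = 19,107 Mb = 2,388 MB.
Capacity: 18 TB = 144,000,000 Mb; 7536.65 items → 7536 complete.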